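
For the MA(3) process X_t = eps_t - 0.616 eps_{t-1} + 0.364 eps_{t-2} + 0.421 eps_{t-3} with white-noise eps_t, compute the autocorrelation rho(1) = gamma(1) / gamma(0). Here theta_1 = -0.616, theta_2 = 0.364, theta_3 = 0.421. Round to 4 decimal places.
\rho(1) = -0.4067

For an MA(q) process with theta_0 = 1, the autocovariance is
  gamma(k) = sigma^2 * sum_{i=0..q-k} theta_i * theta_{i+k},
and rho(k) = gamma(k) / gamma(0). Sigma^2 cancels.
  numerator   = (1)*(-0.616) + (-0.616)*(0.364) + (0.364)*(0.421) = -0.68698.
  denominator = (1)^2 + (-0.616)^2 + (0.364)^2 + (0.421)^2 = 1.689193.
  rho(1) = -0.68698 / 1.689193 = -0.4067.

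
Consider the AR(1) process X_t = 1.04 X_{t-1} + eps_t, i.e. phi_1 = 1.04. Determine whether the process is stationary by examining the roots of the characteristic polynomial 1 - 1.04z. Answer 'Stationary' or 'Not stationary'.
\text{Not stationary}

The AR(p) characteristic polynomial is P(z) = 1 - 1.04z.
Stationarity requires all roots to lie outside the unit circle, i.e. |z| > 1 for every root.
This is linear in z: 1 + (-1.04) z = 0  =>  z = -1/(-1.04) = 0.961538,  |z| = 0.961538.
Moduli of all roots: 0.9615.
All moduli strictly greater than 1? No.
Verdict: Not stationary.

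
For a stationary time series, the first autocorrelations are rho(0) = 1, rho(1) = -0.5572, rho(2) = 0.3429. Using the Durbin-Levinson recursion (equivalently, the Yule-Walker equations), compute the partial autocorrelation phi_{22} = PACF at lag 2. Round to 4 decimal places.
\phi_{22} = 0.0470

The PACF at lag k is phi_{kk}, the last component of the solution
to the Yule-Walker system G_k phi = r_k where
  (G_k)_{ij} = rho(|i - j|), (r_k)_i = rho(i), i,j = 1..k.
Equivalently, Durbin-Levinson gives phi_{kk} iteratively:
  phi_{11} = rho(1)
  phi_{kk} = [rho(k) - sum_{j=1..k-1} phi_{k-1,j} rho(k-j)]
            / [1 - sum_{j=1..k-1} phi_{k-1,j} rho(j)],
  phi_{k,j} = phi_{k-1,j} - phi_{kk} phi_{k-1,k-j},  j = 1..k-1.
Step k = 1:
  phi_11 = rho(1) = -0.5572.
Step k = 2:
  phi_22 = [rho(2) - phi_11 rho(1)] / [1 - phi_11 rho(1)] = [0.3429 - (-0.5572)(-0.5572)] / [1 - (-0.5572)(-0.5572)]
         = 0.03242816 / 0.68952816 = 0.047.
Therefore phi_{22} = 0.0470.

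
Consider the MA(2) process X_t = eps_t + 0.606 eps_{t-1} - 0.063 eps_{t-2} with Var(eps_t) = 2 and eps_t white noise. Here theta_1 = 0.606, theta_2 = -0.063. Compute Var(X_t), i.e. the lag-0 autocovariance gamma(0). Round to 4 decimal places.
\gamma(0) = 2.7424

For an MA(q) process X_t = eps_t + sum_i theta_i eps_{t-i} with
Var(eps_t) = sigma^2, the variance is
  gamma(0) = sigma^2 * (1 + sum_i theta_i^2).
  sum_i theta_i^2 = (0.606)^2 + (-0.063)^2 = 0.367236 + 0.003969 = 0.371205.
  gamma(0) = 2 * (1 + 0.371205) = 2 * 1.371205 = 2.74241, which rounds to 2.7424.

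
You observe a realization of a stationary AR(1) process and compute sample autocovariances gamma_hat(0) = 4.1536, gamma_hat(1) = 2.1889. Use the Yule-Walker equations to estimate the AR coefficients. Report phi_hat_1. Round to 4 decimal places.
\hat\phi_{1} = 0.5270

The Yule-Walker equations for an AR(p) process read, in matrix form,
  Gamma_p phi = r_p,   with   (Gamma_p)_{ij} = gamma(|i - j|),
                       (r_p)_i = gamma(i),   i,j = 1..p.
Substitute the sample gammas (Toeplitz matrix and right-hand side of size 1):
  Gamma_p = [[4.1536]]
  r_p     = [2.1889]
With p = 1 this is the single equation gamma(0) phi_1 = gamma(1):
  phi_hat_1 = gamma(1) / gamma(0) = 2.1889 / 4.1536 = 0.5270.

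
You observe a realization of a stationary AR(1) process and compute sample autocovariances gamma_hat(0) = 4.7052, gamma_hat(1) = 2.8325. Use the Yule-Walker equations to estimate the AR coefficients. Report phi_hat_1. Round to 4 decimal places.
\hat\phi_{1} = 0.6020

The Yule-Walker equations for an AR(p) process read, in matrix form,
  Gamma_p phi = r_p,   with   (Gamma_p)_{ij} = gamma(|i - j|),
                       (r_p)_i = gamma(i),   i,j = 1..p.
Substitute the sample gammas (Toeplitz matrix and right-hand side of size 1):
  Gamma_p = [[4.7052]]
  r_p     = [2.8325]
With p = 1 this is the single equation gamma(0) phi_1 = gamma(1):
  phi_hat_1 = gamma(1) / gamma(0) = 2.8325 / 4.7052 = 0.6020.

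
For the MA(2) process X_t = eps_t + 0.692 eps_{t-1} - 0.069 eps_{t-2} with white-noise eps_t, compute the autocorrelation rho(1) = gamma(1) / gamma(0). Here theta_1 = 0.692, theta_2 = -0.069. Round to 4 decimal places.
\rho(1) = 0.4342

For an MA(q) process with theta_0 = 1, the autocovariance is
  gamma(k) = sigma^2 * sum_{i=0..q-k} theta_i * theta_{i+k},
and rho(k) = gamma(k) / gamma(0). Sigma^2 cancels.
  numerator   = (1)*(0.692) + (0.692)*(-0.069) = 0.644252.
  denominator = (1)^2 + (0.692)^2 + (-0.069)^2 = 1.483625.
  rho(1) = 0.644252 / 1.483625 = 0.4342.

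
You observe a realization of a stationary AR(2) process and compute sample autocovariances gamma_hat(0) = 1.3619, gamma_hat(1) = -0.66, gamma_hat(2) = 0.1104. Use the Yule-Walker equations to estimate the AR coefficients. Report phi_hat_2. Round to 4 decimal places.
\hat\phi_{2} = -0.2010

The Yule-Walker equations for an AR(p) process read, in matrix form,
  Gamma_p phi = r_p,   with   (Gamma_p)_{ij} = gamma(|i - j|),
                       (r_p)_i = gamma(i),   i,j = 1..p.
Substitute the sample gammas (Toeplitz matrix and right-hand side of size 2):
  Gamma_p = [[1.3619, -0.66], [-0.66, 1.3619]]
  r_p     = [-0.66, 0.1104]
Written out:
  1.3619 phi_1 - 0.66 phi_2 = -0.66
  -0.66 phi_1 + 1.3619 phi_2 = 0.1104
Solve by Cramer's rule:
  det = gamma(0)^2 - gamma(1)^2 = (1.3619)^2 - (-0.66)^2 = 1.85477161 - 0.4356 = 1.41917161
  phi_hat_1 = [gamma(1) gamma(0) - gamma(1) gamma(2)] / det = [(-0.66)(1.3619) - (-0.66)(0.1104)] / 1.41917161 = -0.82599 / 1.41917161 = -0.582
  phi_hat_2 = [gamma(0) gamma(2) - gamma(1)^2] / det = [(1.3619)(0.1104) - (-0.66)^2] / 1.41917161 = -0.28524624 / 1.41917161 = -0.201
So phi_hat = [-0.5820, -0.2010].
Therefore phi_hat_2 = -0.2010.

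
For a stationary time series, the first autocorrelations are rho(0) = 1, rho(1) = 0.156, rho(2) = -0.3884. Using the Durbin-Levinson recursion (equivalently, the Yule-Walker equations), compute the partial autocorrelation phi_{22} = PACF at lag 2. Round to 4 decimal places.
\phi_{22} = -0.4230

The PACF at lag k is phi_{kk}, the last component of the solution
to the Yule-Walker system G_k phi = r_k where
  (G_k)_{ij} = rho(|i - j|), (r_k)_i = rho(i), i,j = 1..k.
Equivalently, Durbin-Levinson gives phi_{kk} iteratively:
  phi_{11} = rho(1)
  phi_{kk} = [rho(k) - sum_{j=1..k-1} phi_{k-1,j} rho(k-j)]
            / [1 - sum_{j=1..k-1} phi_{k-1,j} rho(j)],
  phi_{k,j} = phi_{k-1,j} - phi_{kk} phi_{k-1,k-j},  j = 1..k-1.
Step k = 1:
  phi_11 = rho(1) = 0.156.
Step k = 2:
  phi_22 = [rho(2) - phi_11 rho(1)] / [1 - phi_11 rho(1)] = [-0.3884 - (0.156)(0.156)] / [1 - (0.156)(0.156)]
         = -0.412736 / 0.975664 = -0.423.
Therefore phi_{22} = -0.4230.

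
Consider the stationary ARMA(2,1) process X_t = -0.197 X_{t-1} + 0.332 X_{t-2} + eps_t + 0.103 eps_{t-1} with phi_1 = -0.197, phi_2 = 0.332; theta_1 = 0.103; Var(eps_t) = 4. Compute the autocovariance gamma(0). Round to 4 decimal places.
\gamma(0) = 4.6769

Multiply the model equation by X_{t-k} and take expectations. With theta_0 = psi_0 = 1 and psi_j the MA(infinity) weights, this gives
  gamma(k) - sum_i phi_i gamma(k-i) = c_k,
  c_k = sigma^2 * sum_{j=k..q} theta_j psi_{j-k}   (c_k = 0 for k > q),
using gamma(-m) = gamma(m).
psi-weights needed (psi_j = theta_j + sum_i phi_i psi_{j-i}):
  psi_1 = theta_1 + phi_1 = 0.103 + (-0.197) = -0.094
Right-hand sides:
  c_0 = sigma^2 (1 + theta_1 psi_1) = 4 * (1 + (0.103)(-0.094)) = 4 * 0.990318 = 3.961272
  c_1 = sigma^2 theta_1 = 4 * (0.103) = 0.412
  c_2 = 0
Equations for k = 0, 1, 2 (AR order 2, c_2 = 0):
  (E0) gamma(0) = phi_1 gamma(1) + phi_2 gamma(2) + c_0
  (E1) gamma(1) = phi_1 gamma(0) + phi_2 gamma(1) + c_1
  (E2) gamma(2) = phi_1 gamma(1) + phi_2 gamma(0)
From (E1): gamma(1) = A gamma(0) + B with
  A = phi_1 / (1 - phi_2) = -0.197 / 0.668 = -0.29491,   B = c_1 / (1 - phi_2) = 0.412 / 0.668 = 0.616766.
Insert (E2) into (E0): gamma(0) (1 - phi_2^2) = phi_1 (1 + phi_2) gamma(1) + c_0.
  phi_1 (1 + phi_2) = (-0.197)(1.332) = -0.262404,   1 - phi_2^2 = 0.889776.
Replace gamma(1) by A gamma(0) + B and collect gamma(0):
  gamma(0) [0.889776 - (-0.262404)(-0.29491)] = (-0.262404)(0.616766) + 3.961272
  gamma(0) * 0.81239 = 3.79943
  gamma(0) = 3.79943 / 0.81239 = 4.676852.
Therefore gamma(0) = 4.6769 (to 4 decimal places).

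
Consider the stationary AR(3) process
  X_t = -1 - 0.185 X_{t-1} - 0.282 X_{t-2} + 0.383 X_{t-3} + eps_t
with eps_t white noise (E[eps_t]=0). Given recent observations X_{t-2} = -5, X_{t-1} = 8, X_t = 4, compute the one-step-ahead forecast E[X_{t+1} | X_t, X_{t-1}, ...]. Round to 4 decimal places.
E[X_{t+1} \mid \mathcal F_t] = -5.9110

For an AR(p) model X_t = c + sum_i phi_i X_{t-i} + eps_t, the
one-step-ahead conditional mean is
  E[X_{t+1} | X_t, ...] = c + sum_i phi_i X_{t+1-i}.
Substitute known values:
  E[X_{t+1} | ...] = -1 + (-0.185) * (4) + (-0.282) * (8) + (0.383) * (-5)
                   = -5.9110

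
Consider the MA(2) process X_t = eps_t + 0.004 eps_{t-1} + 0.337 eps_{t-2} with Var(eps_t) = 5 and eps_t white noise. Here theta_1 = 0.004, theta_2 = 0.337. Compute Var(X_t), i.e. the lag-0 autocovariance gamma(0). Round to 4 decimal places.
\gamma(0) = 5.5679

For an MA(q) process X_t = eps_t + sum_i theta_i eps_{t-i} with
Var(eps_t) = sigma^2, the variance is
  gamma(0) = sigma^2 * (1 + sum_i theta_i^2).
  sum_i theta_i^2 = (0.004)^2 + (0.337)^2 = 0.000016 + 0.113569 = 0.113585.
  gamma(0) = 5 * (1 + 0.113585) = 5 * 1.113585 = 5.567925, which rounds to 5.5679.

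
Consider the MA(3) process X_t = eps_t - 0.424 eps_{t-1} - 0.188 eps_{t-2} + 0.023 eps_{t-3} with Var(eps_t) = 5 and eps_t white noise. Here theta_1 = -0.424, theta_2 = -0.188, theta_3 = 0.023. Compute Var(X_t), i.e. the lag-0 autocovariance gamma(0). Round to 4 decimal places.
\gamma(0) = 6.0782

For an MA(q) process X_t = eps_t + sum_i theta_i eps_{t-i} with
Var(eps_t) = sigma^2, the variance is
  gamma(0) = sigma^2 * (1 + sum_i theta_i^2).
  sum_i theta_i^2 = (-0.424)^2 + (-0.188)^2 + (0.023)^2 = 0.179776 + 0.035344 + 0.000529 = 0.215649.
  gamma(0) = 5 * (1 + 0.215649) = 5 * 1.215649 = 6.078245, which rounds to 6.0782.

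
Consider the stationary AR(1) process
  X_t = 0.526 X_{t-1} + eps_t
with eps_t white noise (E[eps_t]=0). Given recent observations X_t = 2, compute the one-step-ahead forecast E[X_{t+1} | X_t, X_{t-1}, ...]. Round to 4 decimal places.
E[X_{t+1} \mid \mathcal F_t] = 1.0520

For an AR(p) model X_t = c + sum_i phi_i X_{t-i} + eps_t, the
one-step-ahead conditional mean is
  E[X_{t+1} | X_t, ...] = c + sum_i phi_i X_{t+1-i}.
Substitute known values:
  E[X_{t+1} | ...] = (0.526) * (2)
                   = 1.0520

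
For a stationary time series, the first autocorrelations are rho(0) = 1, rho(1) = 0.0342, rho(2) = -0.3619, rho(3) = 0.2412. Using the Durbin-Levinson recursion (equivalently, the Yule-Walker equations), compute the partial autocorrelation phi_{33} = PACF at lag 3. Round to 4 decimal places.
\phi_{33} = 0.3121

The PACF at lag k is phi_{kk}, the last component of the solution
to the Yule-Walker system G_k phi = r_k where
  (G_k)_{ij} = rho(|i - j|), (r_k)_i = rho(i), i,j = 1..k.
Equivalently, Durbin-Levinson gives phi_{kk} iteratively:
  phi_{11} = rho(1)
  phi_{kk} = [rho(k) - sum_{j=1..k-1} phi_{k-1,j} rho(k-j)]
            / [1 - sum_{j=1..k-1} phi_{k-1,j} rho(j)],
  phi_{k,j} = phi_{k-1,j} - phi_{kk} phi_{k-1,k-j},  j = 1..k-1.
Step k = 1:
  phi_11 = rho(1) = 0.0342.
Step k = 2:
  phi_22 = [rho(2) - phi_11 rho(1)] / [1 - phi_11 rho(1)] = [-0.3619 - (0.0342)(0.0342)] / [1 - (0.0342)(0.0342)]
         = -0.36306964 / 0.99883036 = -0.363495.
  Update: phi_21 = phi_11 - phi_22 phi_11 = 0.0342 - (-0.363495)(0.0342) = 0.046632.
Step k = 3:
  phi_33 = [rho(3) - phi_21 rho(2) - phi_22 rho(1)] / [1 - phi_21 rho(1) - phi_22 rho(2)]
    numerator   = 0.2412 - (0.046632)(-0.3619) - (-0.363495)(0.0342) = 0.27050747
    denominator = 1 - (0.046632)(0.0342) - (-0.363495)(-0.3619) = 0.86685643
  phi_33 = 0.27050747 / 0.86685643 = 0.3121.
Therefore phi_{33} = 0.3121.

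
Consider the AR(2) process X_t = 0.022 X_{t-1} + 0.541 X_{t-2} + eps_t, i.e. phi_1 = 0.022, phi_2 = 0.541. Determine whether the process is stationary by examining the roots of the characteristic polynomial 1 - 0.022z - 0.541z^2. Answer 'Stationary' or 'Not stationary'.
\text{Stationary}

The AR(p) characteristic polynomial is P(z) = 1 - 0.022z - 0.541z^2.
Stationarity requires all roots to lie outside the unit circle, i.e. |z| > 1 for every root.
Set 1 + (-0.022) z + (-0.541) z^2 = 0, i.e. a z^2 + b z + c = 0 with a = -0.541, b = -0.022, c = 1.
Discriminant D = b^2 - 4ac = (-0.022)^2 - 4*(-0.541)*1 = 0.000484 - (-2.164) = 2.164484.
D >= 0, so the roots are real: z = (-b +/- sqrt(D)) / (2a) = (0.022 +/- 1.471219) / (-1.082).
  z_1 = (0.022 + 1.471219) / (-1.082) = -1.3801,   |z_1| = 1.3801.
  z_2 = (0.022 - 1.471219) / (-1.082) = 1.3394,   |z_2| = 1.3394.
Moduli of all roots: 1.3801, 1.3394.
All moduli strictly greater than 1? Yes.
Verdict: Stationary.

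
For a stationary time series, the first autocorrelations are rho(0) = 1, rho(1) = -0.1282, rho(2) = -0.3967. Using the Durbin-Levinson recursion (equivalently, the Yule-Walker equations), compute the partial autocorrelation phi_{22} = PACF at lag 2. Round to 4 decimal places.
\phi_{22} = -0.4200

The PACF at lag k is phi_{kk}, the last component of the solution
to the Yule-Walker system G_k phi = r_k where
  (G_k)_{ij} = rho(|i - j|), (r_k)_i = rho(i), i,j = 1..k.
Equivalently, Durbin-Levinson gives phi_{kk} iteratively:
  phi_{11} = rho(1)
  phi_{kk} = [rho(k) - sum_{j=1..k-1} phi_{k-1,j} rho(k-j)]
            / [1 - sum_{j=1..k-1} phi_{k-1,j} rho(j)],
  phi_{k,j} = phi_{k-1,j} - phi_{kk} phi_{k-1,k-j},  j = 1..k-1.
Step k = 1:
  phi_11 = rho(1) = -0.1282.
Step k = 2:
  phi_22 = [rho(2) - phi_11 rho(1)] / [1 - phi_11 rho(1)] = [-0.3967 - (-0.1282)(-0.1282)] / [1 - (-0.1282)(-0.1282)]
         = -0.41313524 / 0.98356476 = -0.42.
Therefore phi_{22} = -0.4200.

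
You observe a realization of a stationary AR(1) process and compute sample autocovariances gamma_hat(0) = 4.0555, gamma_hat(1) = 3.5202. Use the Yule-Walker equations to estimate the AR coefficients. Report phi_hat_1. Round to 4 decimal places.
\hat\phi_{1} = 0.8680

The Yule-Walker equations for an AR(p) process read, in matrix form,
  Gamma_p phi = r_p,   with   (Gamma_p)_{ij} = gamma(|i - j|),
                       (r_p)_i = gamma(i),   i,j = 1..p.
Substitute the sample gammas (Toeplitz matrix and right-hand side of size 1):
  Gamma_p = [[4.0555]]
  r_p     = [3.5202]
With p = 1 this is the single equation gamma(0) phi_1 = gamma(1):
  phi_hat_1 = gamma(1) / gamma(0) = 3.5202 / 4.0555 = 0.8680.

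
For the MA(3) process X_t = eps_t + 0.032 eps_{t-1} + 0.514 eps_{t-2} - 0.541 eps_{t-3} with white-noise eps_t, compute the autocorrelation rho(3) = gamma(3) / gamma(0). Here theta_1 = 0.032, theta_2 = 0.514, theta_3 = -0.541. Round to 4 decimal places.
\rho(3) = -0.3473

For an MA(q) process with theta_0 = 1, the autocovariance is
  gamma(k) = sigma^2 * sum_{i=0..q-k} theta_i * theta_{i+k},
and rho(k) = gamma(k) / gamma(0). Sigma^2 cancels.
  numerator   = (1)*(-0.541) = -0.541.
  denominator = (1)^2 + (0.032)^2 + (0.514)^2 + (-0.541)^2 = 1.557901.
  rho(3) = -0.541 / 1.557901 = -0.3473.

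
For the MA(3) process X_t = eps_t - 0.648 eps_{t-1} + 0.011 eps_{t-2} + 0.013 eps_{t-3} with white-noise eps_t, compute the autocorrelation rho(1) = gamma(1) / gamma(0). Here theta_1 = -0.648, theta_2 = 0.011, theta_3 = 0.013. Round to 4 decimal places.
\rho(1) = -0.4612

For an MA(q) process with theta_0 = 1, the autocovariance is
  gamma(k) = sigma^2 * sum_{i=0..q-k} theta_i * theta_{i+k},
and rho(k) = gamma(k) / gamma(0). Sigma^2 cancels.
  numerator   = (1)*(-0.648) + (-0.648)*(0.011) + (0.011)*(0.013) = -0.654985.
  denominator = (1)^2 + (-0.648)^2 + (0.011)^2 + (0.013)^2 = 1.420194.
  rho(1) = -0.654985 / 1.420194 = -0.4612.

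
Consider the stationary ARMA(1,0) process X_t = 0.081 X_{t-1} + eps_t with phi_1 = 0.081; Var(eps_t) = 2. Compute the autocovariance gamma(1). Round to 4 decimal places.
\gamma(1) = 0.1631

Multiply the model equation by X_{t-k} and take expectations. With theta_0 = psi_0 = 1 and psi_j the MA(infinity) weights, this gives
  gamma(k) - sum_i phi_i gamma(k-i) = c_k,
  c_k = sigma^2 * sum_{j=k..q} theta_j psi_{j-k}   (c_k = 0 for k > q),
using gamma(-m) = gamma(m).
Pure AR (q = 0): c_0 = sigma^2 = 2, c_k = 0 for k >= 1.
Equations for k = 0 and k = 1 (AR order 1):
  gamma(0) = phi_1 gamma(1) + c_0
  gamma(1) = phi_1 gamma(0) + c_1
Substituting the second into the first: gamma(0) (1 - phi_1^2) = c_0 + phi_1 c_1, so
  gamma(0) = c_0 / (1 - phi_1^2) = 2 / (1 - (0.081)^2) = 2 / 0.993439 = 2.013209.
  gamma(1) = phi_1 gamma(0) = (0.081)(2.013209) = 0.16307.
Therefore gamma(1) = 0.1631 (to 4 decimal places).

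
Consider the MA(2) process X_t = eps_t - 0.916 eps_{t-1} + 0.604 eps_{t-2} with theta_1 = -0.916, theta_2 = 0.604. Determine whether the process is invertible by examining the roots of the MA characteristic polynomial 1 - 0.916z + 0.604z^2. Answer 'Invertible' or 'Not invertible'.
\text{Invertible}

The MA(q) characteristic polynomial is P(z) = 1 - 0.916z + 0.604z^2.
Invertibility requires all roots to lie outside the unit circle, i.e. |z| > 1 for every root.
Set 1 + (-0.916) z + (0.604) z^2 = 0, i.e. a z^2 + b z + c = 0 with a = 0.604, b = -0.916, c = 1.
Discriminant D = b^2 - 4ac = (-0.916)^2 - 4*(0.604)*1 = 0.839056 - (2.416) = -1.576944.
D < 0, so the roots are the complex-conjugate pair z = (-b +/- i sqrt(-D)) / (2a) = 0.7583 +/- 1.0395i.
For a conjugate pair |z|^2 = z * conj(z) = (product of roots) = c/a = 1/(0.604) = 1.655629, so |z| = sqrt(1.655629) = 1.2867 for both roots.
Moduli of all roots: 1.2867, 1.2867.
All moduli strictly greater than 1? Yes.
Verdict: Invertible.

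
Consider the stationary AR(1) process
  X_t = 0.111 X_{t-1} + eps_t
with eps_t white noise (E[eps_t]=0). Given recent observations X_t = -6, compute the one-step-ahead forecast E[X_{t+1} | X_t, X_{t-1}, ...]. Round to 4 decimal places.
E[X_{t+1} \mid \mathcal F_t] = -0.6660

For an AR(p) model X_t = c + sum_i phi_i X_{t-i} + eps_t, the
one-step-ahead conditional mean is
  E[X_{t+1} | X_t, ...] = c + sum_i phi_i X_{t+1-i}.
Substitute known values:
  E[X_{t+1} | ...] = (0.111) * (-6)
                   = -0.6660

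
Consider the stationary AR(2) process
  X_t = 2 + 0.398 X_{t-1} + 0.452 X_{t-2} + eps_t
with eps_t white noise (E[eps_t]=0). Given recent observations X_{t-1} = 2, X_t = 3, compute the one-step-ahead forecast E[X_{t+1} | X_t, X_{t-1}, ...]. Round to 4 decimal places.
E[X_{t+1} \mid \mathcal F_t] = 4.0980

For an AR(p) model X_t = c + sum_i phi_i X_{t-i} + eps_t, the
one-step-ahead conditional mean is
  E[X_{t+1} | X_t, ...] = c + sum_i phi_i X_{t+1-i}.
Substitute known values:
  E[X_{t+1} | ...] = 2 + (0.398) * (3) + (0.452) * (2)
                   = 4.0980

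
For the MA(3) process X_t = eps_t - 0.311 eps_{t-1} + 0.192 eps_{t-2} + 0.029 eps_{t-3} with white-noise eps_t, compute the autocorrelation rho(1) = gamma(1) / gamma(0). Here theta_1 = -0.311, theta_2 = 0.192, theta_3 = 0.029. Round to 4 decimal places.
\rho(1) = -0.3219

For an MA(q) process with theta_0 = 1, the autocovariance is
  gamma(k) = sigma^2 * sum_{i=0..q-k} theta_i * theta_{i+k},
and rho(k) = gamma(k) / gamma(0). Sigma^2 cancels.
  numerator   = (1)*(-0.311) + (-0.311)*(0.192) + (0.192)*(0.029) = -0.365144.
  denominator = (1)^2 + (-0.311)^2 + (0.192)^2 + (0.029)^2 = 1.134426.
  rho(1) = -0.365144 / 1.134426 = -0.3219.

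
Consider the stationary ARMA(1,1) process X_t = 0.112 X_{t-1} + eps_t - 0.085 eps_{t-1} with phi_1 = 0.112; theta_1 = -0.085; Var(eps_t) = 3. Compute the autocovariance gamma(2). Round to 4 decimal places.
\gamma(2) = 0.0091

Multiply the model equation by X_{t-k} and take expectations. With theta_0 = psi_0 = 1 and psi_j the MA(infinity) weights, this gives
  gamma(k) - sum_i phi_i gamma(k-i) = c_k,
  c_k = sigma^2 * sum_{j=k..q} theta_j psi_{j-k}   (c_k = 0 for k > q),
using gamma(-m) = gamma(m).
psi-weights needed (psi_j = theta_j + sum_i phi_i psi_{j-i}):
  psi_1 = theta_1 + phi_1 = -0.085 + (0.112) = 0.027
Right-hand sides:
  c_0 = sigma^2 (1 + theta_1 psi_1) = 3 * (1 + (-0.085)(0.027)) = 3 * 0.997705 = 2.993115
  c_1 = sigma^2 theta_1 = 3 * (-0.085) = -0.255
  c_2 = 0
Equations for k = 0 and k = 1 (AR order 1):
  gamma(0) = phi_1 gamma(1) + c_0
  gamma(1) = phi_1 gamma(0) + c_1
Substituting the second into the first: gamma(0) (1 - phi_1^2) = c_0 + phi_1 c_1, so
  gamma(0) = (c_0 + phi_1 c_1) / (1 - phi_1^2) = (2.993115 + (0.112)(-0.255)) / (1 - (0.112)^2) = 2.964555 / 0.987456 = 3.002215.
  gamma(1) = phi_1 gamma(0) + c_1 = (0.112)(3.002215) + (-0.255) = 0.081248.
For k = 2 (> q): gamma(2) = phi_1 gamma(1) = (0.112)(0.081248) = 0.0091.
Therefore gamma(2) = 0.0091 (to 4 decimal places).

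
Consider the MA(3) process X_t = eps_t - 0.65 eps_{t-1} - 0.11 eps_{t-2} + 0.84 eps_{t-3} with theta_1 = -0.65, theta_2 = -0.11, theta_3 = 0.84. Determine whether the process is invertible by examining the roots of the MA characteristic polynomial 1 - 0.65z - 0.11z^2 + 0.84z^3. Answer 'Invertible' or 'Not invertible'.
\text{Not invertible}

The MA(q) characteristic polynomial is P(z) = 1 - 0.65z - 0.11z^2 + 0.84z^3.
Invertibility requires all roots to lie outside the unit circle, i.e. |z| > 1 for every root.
Degree 3: look for a simple real root z0 first, then factor out (1 - z/z0) and solve the remaining quadratic.
Testing z0 = -1.25: P(-1.25) = 1 + (-0.65)(-1.25) + (-0.11)(-1.25)^2 + (0.84)(-1.25)^3
  = 1 + (0.8125) + (-0.171875) + (-1.640625) = 0.  So z_0 = -1.25 is a root, |z_0| = 1.25.
Divide out the factor (1 + 0.8 z) = (1 - z/z0) (since 1/z0 = -0.8):
  P(z) = (1 + 0.8 z)(1 + (-1.45) z + (1.05) z^2)
  [check: z-coef -1.45 - (-0.8) = -0.65; z^2-coef 1.05 - (-0.8)(-1.45) = -0.11; z^3-coef -(-0.8)(1.05) = 0.84.]
Remaining roots from the quadratic factor 1 + (-1.45) z + (1.05) z^2:
  Set 1 + (-1.45) z + (1.05) z^2 = 0, i.e. a z^2 + b z + c = 0 with a = 1.05, b = -1.45, c = 1.
  Discriminant D = b^2 - 4ac = (-1.45)^2 - 4*(1.05)*1 = 2.1025 - (4.2) = -2.0975.
  D < 0, so the roots are the complex-conjugate pair z = (-b +/- i sqrt(-D)) / (2a) = 0.6905 +/- 0.6897i.
  For a conjugate pair |z|^2 = z * conj(z) = (product of roots) = c/a = 1/(1.05) = 0.952381, so |z| = sqrt(0.952381) = 0.9759 for both roots.
Moduli of all roots: 1.2500, 0.9759, 0.9759.
All moduli strictly greater than 1? No.
Verdict: Not invertible.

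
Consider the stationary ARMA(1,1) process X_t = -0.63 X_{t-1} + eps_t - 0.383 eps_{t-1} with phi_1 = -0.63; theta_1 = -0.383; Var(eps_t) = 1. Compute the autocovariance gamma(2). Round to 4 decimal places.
\gamma(2) = 1.3135

Multiply the model equation by X_{t-k} and take expectations. With theta_0 = psi_0 = 1 and psi_j the MA(infinity) weights, this gives
  gamma(k) - sum_i phi_i gamma(k-i) = c_k,
  c_k = sigma^2 * sum_{j=k..q} theta_j psi_{j-k}   (c_k = 0 for k > q),
using gamma(-m) = gamma(m).
psi-weights needed (psi_j = theta_j + sum_i phi_i psi_{j-i}):
  psi_1 = theta_1 + phi_1 = -0.383 + (-0.63) = -1.013
Right-hand sides:
  c_0 = sigma^2 (1 + theta_1 psi_1) = 1 * (1 + (-0.383)(-1.013)) = 1 * 1.387979 = 1.387979
  c_1 = sigma^2 theta_1 = 1 * (-0.383) = -0.383
  c_2 = 0
Equations for k = 0 and k = 1 (AR order 1):
  gamma(0) = phi_1 gamma(1) + c_0
  gamma(1) = phi_1 gamma(0) + c_1
Substituting the second into the first: gamma(0) (1 - phi_1^2) = c_0 + phi_1 c_1, so
  gamma(0) = (c_0 + phi_1 c_1) / (1 - phi_1^2) = (1.387979 + (-0.63)(-0.383)) / (1 - (-0.63)^2) = 1.629269 / 0.6031 = 2.701491.
  gamma(1) = phi_1 gamma(0) + c_1 = (-0.63)(2.701491) + (-0.383) = -2.084939.
For k = 2 (> q): gamma(2) = phi_1 gamma(1) = (-0.63)(-2.084939) = 1.313512.
Therefore gamma(2) = 1.3135 (to 4 decimal places).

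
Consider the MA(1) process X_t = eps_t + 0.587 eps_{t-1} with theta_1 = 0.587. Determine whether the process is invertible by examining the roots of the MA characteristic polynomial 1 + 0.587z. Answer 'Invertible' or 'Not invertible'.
\text{Invertible}

The MA(q) characteristic polynomial is P(z) = 1 + 0.587z.
Invertibility requires all roots to lie outside the unit circle, i.e. |z| > 1 for every root.
This is linear in z: 1 + (0.587) z = 0  =>  z = -1/(0.587) = -1.703578,  |z| = 1.703578.
Moduli of all roots: 1.7036.
All moduli strictly greater than 1? Yes.
Verdict: Invertible.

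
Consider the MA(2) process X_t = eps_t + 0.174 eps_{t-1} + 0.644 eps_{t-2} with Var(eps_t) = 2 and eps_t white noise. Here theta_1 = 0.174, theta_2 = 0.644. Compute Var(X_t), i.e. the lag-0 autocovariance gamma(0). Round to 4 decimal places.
\gamma(0) = 2.8900

For an MA(q) process X_t = eps_t + sum_i theta_i eps_{t-i} with
Var(eps_t) = sigma^2, the variance is
  gamma(0) = sigma^2 * (1 + sum_i theta_i^2).
  sum_i theta_i^2 = (0.174)^2 + (0.644)^2 = 0.030276 + 0.414736 = 0.445012.
  gamma(0) = 2 * (1 + 0.445012) = 2 * 1.445012 = 2.890024, which rounds to 2.8900.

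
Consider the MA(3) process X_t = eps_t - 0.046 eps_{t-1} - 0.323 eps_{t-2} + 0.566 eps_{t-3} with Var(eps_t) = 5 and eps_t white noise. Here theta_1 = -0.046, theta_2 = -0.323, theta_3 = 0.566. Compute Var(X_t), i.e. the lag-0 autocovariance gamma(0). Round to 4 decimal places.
\gamma(0) = 7.1340

For an MA(q) process X_t = eps_t + sum_i theta_i eps_{t-i} with
Var(eps_t) = sigma^2, the variance is
  gamma(0) = sigma^2 * (1 + sum_i theta_i^2).
  sum_i theta_i^2 = (-0.046)^2 + (-0.323)^2 + (0.566)^2 = 0.002116 + 0.104329 + 0.320356 = 0.426801.
  gamma(0) = 5 * (1 + 0.426801) = 5 * 1.426801 = 7.134005, which rounds to 7.1340.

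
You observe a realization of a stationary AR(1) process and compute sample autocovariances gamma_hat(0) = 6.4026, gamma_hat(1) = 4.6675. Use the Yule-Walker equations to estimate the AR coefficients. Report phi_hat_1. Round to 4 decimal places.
\hat\phi_{1} = 0.7290

The Yule-Walker equations for an AR(p) process read, in matrix form,
  Gamma_p phi = r_p,   with   (Gamma_p)_{ij} = gamma(|i - j|),
                       (r_p)_i = gamma(i),   i,j = 1..p.
Substitute the sample gammas (Toeplitz matrix and right-hand side of size 1):
  Gamma_p = [[6.4026]]
  r_p     = [4.6675]
With p = 1 this is the single equation gamma(0) phi_1 = gamma(1):
  phi_hat_1 = gamma(1) / gamma(0) = 4.6675 / 6.4026 = 0.7290.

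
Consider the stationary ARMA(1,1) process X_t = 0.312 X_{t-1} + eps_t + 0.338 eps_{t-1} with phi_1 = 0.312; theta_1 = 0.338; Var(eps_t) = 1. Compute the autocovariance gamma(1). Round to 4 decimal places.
\gamma(1) = 0.7960

Multiply the model equation by X_{t-k} and take expectations. With theta_0 = psi_0 = 1 and psi_j the MA(infinity) weights, this gives
  gamma(k) - sum_i phi_i gamma(k-i) = c_k,
  c_k = sigma^2 * sum_{j=k..q} theta_j psi_{j-k}   (c_k = 0 for k > q),
using gamma(-m) = gamma(m).
psi-weights needed (psi_j = theta_j + sum_i phi_i psi_{j-i}):
  psi_1 = theta_1 + phi_1 = 0.338 + (0.312) = 0.65
Right-hand sides:
  c_0 = sigma^2 (1 + theta_1 psi_1) = 1 * (1 + (0.338)(0.65)) = 1 * 1.2197 = 1.2197
  c_1 = sigma^2 theta_1 = 1 * (0.338) = 0.338
  c_2 = 0
Equations for k = 0 and k = 1 (AR order 1):
  gamma(0) = phi_1 gamma(1) + c_0
  gamma(1) = phi_1 gamma(0) + c_1
Substituting the second into the first: gamma(0) (1 - phi_1^2) = c_0 + phi_1 c_1, so
  gamma(0) = (c_0 + phi_1 c_1) / (1 - phi_1^2) = (1.2197 + (0.312)(0.338)) / (1 - (0.312)^2) = 1.325156 / 0.902656 = 1.468063.
  gamma(1) = phi_1 gamma(0) + c_1 = (0.312)(1.468063) + (0.338) = 0.796036.
Therefore gamma(1) = 0.7960 (to 4 decimal places).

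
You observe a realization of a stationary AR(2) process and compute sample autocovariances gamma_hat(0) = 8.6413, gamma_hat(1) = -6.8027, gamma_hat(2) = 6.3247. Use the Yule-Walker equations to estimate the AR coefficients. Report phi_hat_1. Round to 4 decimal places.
\hat\phi_{1} = -0.5550

The Yule-Walker equations for an AR(p) process read, in matrix form,
  Gamma_p phi = r_p,   with   (Gamma_p)_{ij} = gamma(|i - j|),
                       (r_p)_i = gamma(i),   i,j = 1..p.
Substitute the sample gammas (Toeplitz matrix and right-hand side of size 2):
  Gamma_p = [[8.6413, -6.8027], [-6.8027, 8.6413]]
  r_p     = [-6.8027, 6.3247]
Written out:
  8.6413 phi_1 - 6.8027 phi_2 = -6.8027
  -6.8027 phi_1 + 8.6413 phi_2 = 6.3247
Solve by Cramer's rule:
  det = gamma(0)^2 - gamma(1)^2 = (8.6413)^2 - (-6.8027)^2 = 74.67206569 - 46.27672729 = 28.3953384
  phi_hat_1 = [gamma(1) gamma(0) - gamma(1) gamma(2)] / det = [(-6.8027)(8.6413) - (-6.8027)(6.3247)] / 28.3953384 = -15.75913482 / 28.3953384 = -0.555
  phi_hat_2 = [gamma(0) gamma(2) - gamma(1)^2] / det = [(8.6413)(6.3247) - (-6.8027)^2] / 28.3953384 = 8.37690282 / 28.3953384 = 0.295
So phi_hat = [-0.5550, 0.2950].
Therefore phi_hat_1 = -0.5550.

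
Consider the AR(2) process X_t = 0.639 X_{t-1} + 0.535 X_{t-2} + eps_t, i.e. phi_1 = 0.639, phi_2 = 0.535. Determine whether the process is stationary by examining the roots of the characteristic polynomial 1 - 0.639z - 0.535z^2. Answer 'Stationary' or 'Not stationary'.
\text{Not stationary}

The AR(p) characteristic polynomial is P(z) = 1 - 0.639z - 0.535z^2.
Stationarity requires all roots to lie outside the unit circle, i.e. |z| > 1 for every root.
Set 1 + (-0.639) z + (-0.535) z^2 = 0, i.e. a z^2 + b z + c = 0 with a = -0.535, b = -0.639, c = 1.
Discriminant D = b^2 - 4ac = (-0.639)^2 - 4*(-0.535)*1 = 0.408321 - (-2.14) = 2.548321.
D >= 0, so the roots are real: z = (-b +/- sqrt(D)) / (2a) = (0.639 +/- 1.596346) / (-1.07).
  z_1 = (0.639 + 1.596346) / (-1.07) = -2.0891,   |z_1| = 2.0891.
  z_2 = (0.639 - 1.596346) / (-1.07) = 0.8947,   |z_2| = 0.8947.
Moduli of all roots: 2.0891, 0.8947.
All moduli strictly greater than 1? No.
Verdict: Not stationary.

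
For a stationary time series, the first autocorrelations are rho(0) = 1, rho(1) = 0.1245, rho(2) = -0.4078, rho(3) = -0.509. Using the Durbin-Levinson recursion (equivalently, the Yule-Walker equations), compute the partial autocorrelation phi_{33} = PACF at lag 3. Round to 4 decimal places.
\phi_{33} = -0.4771

The PACF at lag k is phi_{kk}, the last component of the solution
to the Yule-Walker system G_k phi = r_k where
  (G_k)_{ij} = rho(|i - j|), (r_k)_i = rho(i), i,j = 1..k.
Equivalently, Durbin-Levinson gives phi_{kk} iteratively:
  phi_{11} = rho(1)
  phi_{kk} = [rho(k) - sum_{j=1..k-1} phi_{k-1,j} rho(k-j)]
            / [1 - sum_{j=1..k-1} phi_{k-1,j} rho(j)],
  phi_{k,j} = phi_{k-1,j} - phi_{kk} phi_{k-1,k-j},  j = 1..k-1.
Step k = 1:
  phi_11 = rho(1) = 0.1245.
Step k = 2:
  phi_22 = [rho(2) - phi_11 rho(1)] / [1 - phi_11 rho(1)] = [-0.4078 - (0.1245)(0.1245)] / [1 - (0.1245)(0.1245)]
         = -0.42330025 / 0.98449975 = -0.429965.
  Update: phi_21 = phi_11 - phi_22 phi_11 = 0.1245 - (-0.429965)(0.1245) = 0.178031.
Step k = 3:
  phi_33 = [rho(3) - phi_21 rho(2) - phi_22 rho(1)] / [1 - phi_21 rho(1) - phi_22 rho(2)]
    numerator   = -0.509 - (0.178031)(-0.4078) - (-0.429965)(0.1245) = -0.38286849
    denominator = 1 - (0.178031)(0.1245) - (-0.429965)(-0.4078) = 0.80249554
  phi_33 = -0.38286849 / 0.80249554 = -0.4771.
Therefore phi_{33} = -0.4771.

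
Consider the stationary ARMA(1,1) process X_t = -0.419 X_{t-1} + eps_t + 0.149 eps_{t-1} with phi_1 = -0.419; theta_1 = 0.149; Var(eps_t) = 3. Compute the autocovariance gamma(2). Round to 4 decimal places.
\gamma(2) = 0.3860

Multiply the model equation by X_{t-k} and take expectations. With theta_0 = psi_0 = 1 and psi_j the MA(infinity) weights, this gives
  gamma(k) - sum_i phi_i gamma(k-i) = c_k,
  c_k = sigma^2 * sum_{j=k..q} theta_j psi_{j-k}   (c_k = 0 for k > q),
using gamma(-m) = gamma(m).
psi-weights needed (psi_j = theta_j + sum_i phi_i psi_{j-i}):
  psi_1 = theta_1 + phi_1 = 0.149 + (-0.419) = -0.27
Right-hand sides:
  c_0 = sigma^2 (1 + theta_1 psi_1) = 3 * (1 + (0.149)(-0.27)) = 3 * 0.95977 = 2.87931
  c_1 = sigma^2 theta_1 = 3 * (0.149) = 0.447
  c_2 = 0
Equations for k = 0 and k = 1 (AR order 1):
  gamma(0) = phi_1 gamma(1) + c_0
  gamma(1) = phi_1 gamma(0) + c_1
Substituting the second into the first: gamma(0) (1 - phi_1^2) = c_0 + phi_1 c_1, so
  gamma(0) = (c_0 + phi_1 c_1) / (1 - phi_1^2) = (2.87931 + (-0.419)(0.447)) / (1 - (-0.419)^2) = 2.692017 / 0.824439 = 3.265271.
  gamma(1) = phi_1 gamma(0) + c_1 = (-0.419)(3.265271) + (0.447) = -0.921149.
For k = 2 (> q): gamma(2) = phi_1 gamma(1) = (-0.419)(-0.921149) = 0.385961.
Therefore gamma(2) = 0.3860 (to 4 decimal places).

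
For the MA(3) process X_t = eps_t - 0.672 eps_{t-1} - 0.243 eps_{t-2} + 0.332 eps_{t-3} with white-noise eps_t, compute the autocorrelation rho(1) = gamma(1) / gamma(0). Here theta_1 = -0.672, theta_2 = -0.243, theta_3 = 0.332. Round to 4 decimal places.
\rho(1) = -0.3636

For an MA(q) process with theta_0 = 1, the autocovariance is
  gamma(k) = sigma^2 * sum_{i=0..q-k} theta_i * theta_{i+k},
and rho(k) = gamma(k) / gamma(0). Sigma^2 cancels.
  numerator   = (1)*(-0.672) + (-0.672)*(-0.243) + (-0.243)*(0.332) = -0.58938.
  denominator = (1)^2 + (-0.672)^2 + (-0.243)^2 + (0.332)^2 = 1.620857.
  rho(1) = -0.58938 / 1.620857 = -0.3636.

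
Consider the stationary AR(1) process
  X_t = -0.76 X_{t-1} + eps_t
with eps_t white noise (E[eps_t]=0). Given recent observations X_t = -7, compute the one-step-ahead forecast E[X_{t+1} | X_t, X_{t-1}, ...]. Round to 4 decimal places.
E[X_{t+1} \mid \mathcal F_t] = 5.3200

For an AR(p) model X_t = c + sum_i phi_i X_{t-i} + eps_t, the
one-step-ahead conditional mean is
  E[X_{t+1} | X_t, ...] = c + sum_i phi_i X_{t+1-i}.
Substitute known values:
  E[X_{t+1} | ...] = (-0.76) * (-7)
                   = 5.3200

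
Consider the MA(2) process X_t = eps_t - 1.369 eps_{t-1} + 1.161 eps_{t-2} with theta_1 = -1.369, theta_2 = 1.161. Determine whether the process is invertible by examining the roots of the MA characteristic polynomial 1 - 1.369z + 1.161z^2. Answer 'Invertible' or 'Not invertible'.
\text{Not invertible}

The MA(q) characteristic polynomial is P(z) = 1 - 1.369z + 1.161z^2.
Invertibility requires all roots to lie outside the unit circle, i.e. |z| > 1 for every root.
Set 1 + (-1.369) z + (1.161) z^2 = 0, i.e. a z^2 + b z + c = 0 with a = 1.161, b = -1.369, c = 1.
Discriminant D = b^2 - 4ac = (-1.369)^2 - 4*(1.161)*1 = 1.874161 - (4.644) = -2.769839.
D < 0, so the roots are the complex-conjugate pair z = (-b +/- i sqrt(-D)) / (2a) = 0.5896 +/- 0.7167i.
For a conjugate pair |z|^2 = z * conj(z) = (product of roots) = c/a = 1/(1.161) = 0.861326, so |z| = sqrt(0.861326) = 0.9281 for both roots.
Moduli of all roots: 0.9281, 0.9281.
All moduli strictly greater than 1? No.
Verdict: Not invertible.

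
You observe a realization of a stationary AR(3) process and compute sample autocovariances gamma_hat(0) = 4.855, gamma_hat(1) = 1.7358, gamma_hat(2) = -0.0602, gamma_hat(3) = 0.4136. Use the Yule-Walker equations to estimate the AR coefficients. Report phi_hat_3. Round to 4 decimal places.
\hat\phi_{3} = 0.1740

The Yule-Walker equations for an AR(p) process read, in matrix form,
  Gamma_p phi = r_p,   with   (Gamma_p)_{ij} = gamma(|i - j|),
                       (r_p)_i = gamma(i),   i,j = 1..p.
Substitute the sample gammas (Toeplitz matrix and right-hand side of size 3):
  Gamma_p = [[4.855, 1.7358, -0.0602], [1.7358, 4.855, 1.7358], [-0.0602, 1.7358, 4.855]]
  r_p     = [1.7358, -0.0602, 0.4136]
Written out (R1..R3):
  (R1) 4.855 phi_1 + 1.7358 phi_2 - 0.0602 phi_3 = 1.7358
  (R2) 1.7358 phi_1 + 4.855 phi_2 + 1.7358 phi_3 = -0.0602
  (R3) -0.0602 phi_1 + 1.7358 phi_2 + 4.855 phi_3 = 0.4136
Gaussian elimination:
  R2 <- R2 - (1.7358/4.855) R1 = R2 - (0.357528) R1:  4.234402 phi_2 + 1.757323 phi_3 = -0.680798
  R3 <- R3 - (-0.0602/4.855) R1 = R3 - (-0.0124) R1:  1.757323 phi_2 + 4.854254 phi_3 = 0.435123
  R3 <- R3 - (1.757323/4.234402) R2 = R3 - (0.415011) R2:  4.124945 phi_3 = 0.717662
Back-substitution:
  phi_hat_3 = 0.717662 / 4.124945 = 0.173981
  phi_hat_2 = (-0.680798 - (1.757323)(0.173981)) / 4.234402 = -0.232982
  phi_hat_1 = (1.7358 - (1.7358)(-0.232982) - (-0.0602)(0.173981)) / 4.855 = 0.442983
So phi_hat = [0.4430, -0.2330, 0.1740].
Therefore phi_hat_3 = 0.1740.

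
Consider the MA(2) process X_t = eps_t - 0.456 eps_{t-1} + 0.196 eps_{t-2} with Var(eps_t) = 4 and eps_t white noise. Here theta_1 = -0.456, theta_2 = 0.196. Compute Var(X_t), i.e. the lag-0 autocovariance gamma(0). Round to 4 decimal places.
\gamma(0) = 4.9854

For an MA(q) process X_t = eps_t + sum_i theta_i eps_{t-i} with
Var(eps_t) = sigma^2, the variance is
  gamma(0) = sigma^2 * (1 + sum_i theta_i^2).
  sum_i theta_i^2 = (-0.456)^2 + (0.196)^2 = 0.207936 + 0.038416 = 0.246352.
  gamma(0) = 4 * (1 + 0.246352) = 4 * 1.246352 = 4.985408, which rounds to 4.9854.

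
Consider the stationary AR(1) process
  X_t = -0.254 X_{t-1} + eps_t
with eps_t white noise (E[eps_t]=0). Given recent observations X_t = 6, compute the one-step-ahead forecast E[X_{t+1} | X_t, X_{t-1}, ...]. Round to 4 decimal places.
E[X_{t+1} \mid \mathcal F_t] = -1.5240

For an AR(p) model X_t = c + sum_i phi_i X_{t-i} + eps_t, the
one-step-ahead conditional mean is
  E[X_{t+1} | X_t, ...] = c + sum_i phi_i X_{t+1-i}.
Substitute known values:
  E[X_{t+1} | ...] = (-0.254) * (6)
                   = -1.5240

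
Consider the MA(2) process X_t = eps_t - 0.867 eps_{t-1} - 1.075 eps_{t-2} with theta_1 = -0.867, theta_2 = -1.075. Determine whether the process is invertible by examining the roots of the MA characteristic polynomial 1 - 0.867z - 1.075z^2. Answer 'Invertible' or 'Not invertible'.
\text{Not invertible}

The MA(q) characteristic polynomial is P(z) = 1 - 0.867z - 1.075z^2.
Invertibility requires all roots to lie outside the unit circle, i.e. |z| > 1 for every root.
Set 1 + (-0.867) z + (-1.075) z^2 = 0, i.e. a z^2 + b z + c = 0 with a = -1.075, b = -0.867, c = 1.
Discriminant D = b^2 - 4ac = (-0.867)^2 - 4*(-1.075)*1 = 0.751689 - (-4.3) = 5.051689.
D >= 0, so the roots are real: z = (-b +/- sqrt(D)) / (2a) = (0.867 +/- 2.247596) / (-2.15).
  z_1 = (0.867 + 2.247596) / (-2.15) = -1.4486,   |z_1| = 1.4486.
  z_2 = (0.867 - 2.247596) / (-2.15) = 0.6421,   |z_2| = 0.6421.
Moduli of all roots: 1.4486, 0.6421.
All moduli strictly greater than 1? No.
Verdict: Not invertible.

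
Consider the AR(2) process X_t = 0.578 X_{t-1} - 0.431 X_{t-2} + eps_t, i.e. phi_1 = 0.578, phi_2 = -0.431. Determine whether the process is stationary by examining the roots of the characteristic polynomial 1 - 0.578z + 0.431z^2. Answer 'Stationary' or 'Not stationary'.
\text{Stationary}

The AR(p) characteristic polynomial is P(z) = 1 - 0.578z + 0.431z^2.
Stationarity requires all roots to lie outside the unit circle, i.e. |z| > 1 for every root.
Set 1 + (-0.578) z + (0.431) z^2 = 0, i.e. a z^2 + b z + c = 0 with a = 0.431, b = -0.578, c = 1.
Discriminant D = b^2 - 4ac = (-0.578)^2 - 4*(0.431)*1 = 0.334084 - (1.724) = -1.389916.
D < 0, so the roots are the complex-conjugate pair z = (-b +/- i sqrt(-D)) / (2a) = 0.6705 +/- 1.3677i.
For a conjugate pair |z|^2 = z * conj(z) = (product of roots) = c/a = 1/(0.431) = 2.320186, so |z| = sqrt(2.320186) = 1.5232 for both roots.
Moduli of all roots: 1.5232, 1.5232.
All moduli strictly greater than 1? Yes.
Verdict: Stationary.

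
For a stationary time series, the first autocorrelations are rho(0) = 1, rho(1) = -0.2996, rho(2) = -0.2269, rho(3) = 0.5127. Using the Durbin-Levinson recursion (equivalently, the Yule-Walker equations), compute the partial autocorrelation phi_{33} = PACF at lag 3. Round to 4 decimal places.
\phi_{33} = 0.3960

The PACF at lag k is phi_{kk}, the last component of the solution
to the Yule-Walker system G_k phi = r_k where
  (G_k)_{ij} = rho(|i - j|), (r_k)_i = rho(i), i,j = 1..k.
Equivalently, Durbin-Levinson gives phi_{kk} iteratively:
  phi_{11} = rho(1)
  phi_{kk} = [rho(k) - sum_{j=1..k-1} phi_{k-1,j} rho(k-j)]
            / [1 - sum_{j=1..k-1} phi_{k-1,j} rho(j)],
  phi_{k,j} = phi_{k-1,j} - phi_{kk} phi_{k-1,k-j},  j = 1..k-1.
Step k = 1:
  phi_11 = rho(1) = -0.2996.
Step k = 2:
  phi_22 = [rho(2) - phi_11 rho(1)] / [1 - phi_11 rho(1)] = [-0.2269 - (-0.2996)(-0.2996)] / [1 - (-0.2996)(-0.2996)]
         = -0.31666016 / 0.91023984 = -0.347887.
  Update: phi_21 = phi_11 - phi_22 phi_11 = -0.2996 - (-0.347887)(-0.2996) = -0.403827.
Step k = 3:
  phi_33 = [rho(3) - phi_21 rho(2) - phi_22 rho(1)] / [1 - phi_21 rho(1) - phi_22 rho(2)]
    numerator   = 0.5127 - (-0.403827)(-0.2269) - (-0.347887)(-0.2996) = 0.3168449
    denominator = 1 - (-0.403827)(-0.2996) - (-0.347887)(-0.2269) = 0.80007804
  phi_33 = 0.3168449 / 0.80007804 = 0.396.
Therefore phi_{33} = 0.3960.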